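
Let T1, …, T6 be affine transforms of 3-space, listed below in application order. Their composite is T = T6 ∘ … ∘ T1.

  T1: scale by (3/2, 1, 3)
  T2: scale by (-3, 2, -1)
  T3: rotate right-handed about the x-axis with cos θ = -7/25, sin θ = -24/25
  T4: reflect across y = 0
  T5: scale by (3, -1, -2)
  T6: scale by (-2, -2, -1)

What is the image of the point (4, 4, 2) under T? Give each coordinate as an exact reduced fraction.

T1 scale by (3/2, 1, 3): (4, 4, 2) → (6, 4, 6)
T2 scale by (-3, 2, -1): (6, 4, 6) → (-18, 8, -6)
T3 rotate right-handed about the x-axis with cos θ = -7/25, sin θ = -24/25: (-18, 8, -6) → (-18, -8, -6)
T4 reflect across y = 0: (-18, -8, -6) → (-18, 8, -6)
T5 scale by (3, -1, -2): (-18, 8, -6) → (-54, -8, 12)
T6 scale by (-2, -2, -1): (-54, -8, 12) → (108, 16, -12)

T(p) = (108, 16, -12)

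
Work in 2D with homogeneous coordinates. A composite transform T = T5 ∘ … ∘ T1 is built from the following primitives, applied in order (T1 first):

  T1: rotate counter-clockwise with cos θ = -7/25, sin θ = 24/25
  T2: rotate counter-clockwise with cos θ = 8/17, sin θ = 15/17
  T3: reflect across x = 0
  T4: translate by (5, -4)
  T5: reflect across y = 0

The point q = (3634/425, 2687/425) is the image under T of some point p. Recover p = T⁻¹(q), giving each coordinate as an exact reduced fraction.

p = (3, 3)

T1 = [-7/25 -24/25 0; 24/25 -7/25 0; 0 0 1]
T2·T1 = [-416/425 -87/425 0; 87/425 -416/425 0; 0 0 1]
T3·…·T1 = [416/425 87/425 0; 87/425 -416/425 0; 0 0 1]
T4·…·T1 = [416/425 87/425 5; 87/425 -416/425 -4; 0 0 1]
T5·…·T1 = [416/425 87/425 5; -87/425 416/425 4; 0 0 1]
det M = 1; M⁻¹ = [416/425 -87/425 -1732/425; 87/425 416/425 -2099/425; 0 0 1]
M⁻¹ · (3634/425, 2687/425)ᵀ = (3, 3)ᵀ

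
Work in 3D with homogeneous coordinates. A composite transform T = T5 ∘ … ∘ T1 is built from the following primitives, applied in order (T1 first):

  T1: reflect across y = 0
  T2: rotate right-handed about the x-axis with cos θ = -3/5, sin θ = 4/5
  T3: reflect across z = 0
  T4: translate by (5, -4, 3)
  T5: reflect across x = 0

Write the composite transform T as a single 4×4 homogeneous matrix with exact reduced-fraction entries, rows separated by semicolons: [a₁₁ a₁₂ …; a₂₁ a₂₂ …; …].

T1 = [1 0 0 0; 0 -1 0 0; 0 0 1 0; 0 0 0 1]
T2·T1 = [1 0 0 0; 0 3/5 -4/5 0; 0 -4/5 -3/5 0; 0 0 0 1]
T3·…·T1 = [1 0 0 0; 0 3/5 -4/5 0; 0 4/5 3/5 0; 0 0 0 1]
T4·…·T1 = [1 0 0 5; 0 3/5 -4/5 -4; 0 4/5 3/5 3; 0 0 0 1]
T5·…·T1 = [-1 0 0 -5; 0 3/5 -4/5 -4; 0 4/5 3/5 3; 0 0 0 1]

T = [-1 0 0 -5; 0 3/5 -4/5 -4; 0 4/5 3/5 3; 0 0 0 1]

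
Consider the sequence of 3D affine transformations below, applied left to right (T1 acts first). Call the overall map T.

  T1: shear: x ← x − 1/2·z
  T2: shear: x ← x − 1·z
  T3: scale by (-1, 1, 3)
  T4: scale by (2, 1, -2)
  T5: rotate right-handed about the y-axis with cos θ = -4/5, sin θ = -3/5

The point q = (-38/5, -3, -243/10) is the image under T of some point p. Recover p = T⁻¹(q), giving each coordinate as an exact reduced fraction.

p = (-7/4, -3, -4)

T1 = [1 0 -1/2 0; 0 1 0 0; 0 0 1 0; 0 0 0 1]
T2·T1 = [1 0 -3/2 0; 0 1 0 0; 0 0 1 0; 0 0 0 1]
T3·…·T1 = [-1 0 3/2 0; 0 1 0 0; 0 0 3 0; 0 0 0 1]
T4·…·T1 = [-2 0 3 0; 0 1 0 0; 0 0 -6 0; 0 0 0 1]
T5·…·T1 = [8/5 0 6/5 0; 0 1 0 0; -6/5 0 33/5 0; 0 0 0 1]
det M = 12; M⁻¹ = [11/20 0 -1/10 0; 0 1 0 0; 1/10 0 2/15 0; 0 0 0 1]
M⁻¹ · (-38/5, -3, -243/10)ᵀ = (-7/4, -3, -4)ᵀ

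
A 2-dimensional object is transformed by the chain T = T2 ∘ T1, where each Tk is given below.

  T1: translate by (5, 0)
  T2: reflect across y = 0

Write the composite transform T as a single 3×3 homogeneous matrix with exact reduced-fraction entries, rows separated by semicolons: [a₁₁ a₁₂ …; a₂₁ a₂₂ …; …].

T1 = [1 0 5; 0 1 0; 0 0 1]
T2·T1 = [1 0 5; 0 -1 0; 0 0 1]

T = [1 0 5; 0 -1 0; 0 0 1]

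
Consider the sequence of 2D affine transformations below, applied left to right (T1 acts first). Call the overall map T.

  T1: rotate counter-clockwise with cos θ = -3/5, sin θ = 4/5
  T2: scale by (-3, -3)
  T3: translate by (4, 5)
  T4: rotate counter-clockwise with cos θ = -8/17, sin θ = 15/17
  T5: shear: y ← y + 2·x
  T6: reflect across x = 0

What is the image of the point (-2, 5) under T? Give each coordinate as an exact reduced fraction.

T(p) = (1906/85, -3634/85)

T1 rotate counter-clockwise with cos θ = -3/5, sin θ = 4/5: (-2, 5) → (-14/5, -23/5)
T2 scale by (-3, -3): (-14/5, -23/5) → (42/5, 69/5)
T3 translate by (4, 5): (42/5, 69/5) → (62/5, 94/5)
T4 rotate counter-clockwise with cos θ = -8/17, sin θ = 15/17: (62/5, 94/5) → (-1906/85, 178/85)
T5 shear: y ← y + 2·x: (-1906/85, 178/85) → (-1906/85, -3634/85)
T6 reflect across x = 0: (-1906/85, -3634/85) → (1906/85, -3634/85)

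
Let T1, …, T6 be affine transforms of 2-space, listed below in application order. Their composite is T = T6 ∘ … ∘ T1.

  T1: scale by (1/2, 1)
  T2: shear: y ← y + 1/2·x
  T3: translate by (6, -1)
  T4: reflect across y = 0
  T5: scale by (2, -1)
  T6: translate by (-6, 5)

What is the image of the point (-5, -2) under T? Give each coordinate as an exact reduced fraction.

T1 scale by (1/2, 1): (-5, -2) → (-5/2, -2)
T2 shear: y ← y + 1/2·x: (-5/2, -2) → (-5/2, -13/4)
T3 translate by (6, -1): (-5/2, -13/4) → (7/2, -17/4)
T4 reflect across y = 0: (7/2, -17/4) → (7/2, 17/4)
T5 scale by (2, -1): (7/2, 17/4) → (7, -17/4)
T6 translate by (-6, 5): (7, -17/4) → (1, 3/4)

T(p) = (1, 3/4)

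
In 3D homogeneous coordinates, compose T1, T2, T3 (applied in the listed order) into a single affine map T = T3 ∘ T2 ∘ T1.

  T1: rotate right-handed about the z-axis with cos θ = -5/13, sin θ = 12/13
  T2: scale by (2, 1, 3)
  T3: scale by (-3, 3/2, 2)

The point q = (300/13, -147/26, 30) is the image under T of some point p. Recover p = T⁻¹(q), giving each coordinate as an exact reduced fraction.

p = (-2, 5, 5)

T1 = [-5/13 -12/13 0 0; 12/13 -5/13 0 0; 0 0 1 0; 0 0 0 1]
T2·T1 = [-10/13 -24/13 0 0; 12/13 -5/13 0 0; 0 0 3 0; 0 0 0 1]
T3·…·T1 = [30/13 72/13 0 0; 18/13 -15/26 0 0; 0 0 6 0; 0 0 0 1]
det M = -54; M⁻¹ = [5/78 8/13 0 0; 2/13 -10/39 0 0; 0 0 1/6 0; 0 0 0 1]
M⁻¹ · (300/13, -147/26, 30)ᵀ = (-2, 5, 5)ᵀ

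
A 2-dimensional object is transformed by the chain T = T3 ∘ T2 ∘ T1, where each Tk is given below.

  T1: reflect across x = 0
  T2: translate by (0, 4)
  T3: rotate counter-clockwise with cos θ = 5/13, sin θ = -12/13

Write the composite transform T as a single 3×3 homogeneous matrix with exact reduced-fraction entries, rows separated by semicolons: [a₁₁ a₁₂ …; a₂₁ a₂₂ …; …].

T = [-5/13 12/13 48/13; 12/13 5/13 20/13; 0 0 1]

T1 = [-1 0 0; 0 1 0; 0 0 1]
T2·T1 = [-1 0 0; 0 1 4; 0 0 1]
T3·…·T1 = [-5/13 12/13 48/13; 12/13 5/13 20/13; 0 0 1]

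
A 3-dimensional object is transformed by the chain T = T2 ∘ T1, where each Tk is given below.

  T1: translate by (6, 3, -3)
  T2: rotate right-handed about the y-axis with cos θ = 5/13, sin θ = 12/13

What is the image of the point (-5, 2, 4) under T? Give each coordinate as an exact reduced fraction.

T(p) = (17/13, 5, -7/13)

T1 translate by (6, 3, -3): (-5, 2, 4) → (1, 5, 1)
T2 rotate right-handed about the y-axis with cos θ = 5/13, sin θ = 12/13: (1, 5, 1) → (17/13, 5, -7/13)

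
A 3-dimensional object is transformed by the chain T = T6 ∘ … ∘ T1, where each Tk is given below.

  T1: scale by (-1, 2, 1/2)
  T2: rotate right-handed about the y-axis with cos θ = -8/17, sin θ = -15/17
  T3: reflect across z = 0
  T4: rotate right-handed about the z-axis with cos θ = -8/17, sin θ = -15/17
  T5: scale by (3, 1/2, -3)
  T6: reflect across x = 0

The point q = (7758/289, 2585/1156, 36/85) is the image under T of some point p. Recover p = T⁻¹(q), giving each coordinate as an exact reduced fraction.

T1 = [-1 0 0 0; 0 2 0 0; 0 0 1/2 0; 0 0 0 1]
T2·T1 = [8/17 0 -15/34 0; 0 2 0 0; -15/17 0 -4/17 0; 0 0 0 1]
T3·…·T1 = [8/17 0 -15/34 0; 0 2 0 0; 15/17 0 4/17 0; 0 0 0 1]
T4·…·T1 = [-64/289 30/17 60/289 0; -120/289 -16/17 225/578 0; 15/17 0 4/17 0; 0 0 0 1]
T5·…·T1 = [-192/289 90/17 180/289 0; -60/289 -8/17 225/1156 0; -45/17 0 -12/17 0; 0 0 0 1]
T6·…·T1 = [192/289 -90/17 -180/289 0; -60/289 -8/17 225/1156 0; -45/17 0 -12/17 0; 0 0 0 1]
det M = 9/2; M⁻¹ = [64/867 -240/289 -5/17 0; -5/34 -8/17 0 0; -80/289 900/289 -16/51 0; 0 0 0 1]
M⁻¹ · (7758/289, 2585/1156, 36/85)ᵀ = (0, -5, -3/5)ᵀ

p = (0, -5, -3/5)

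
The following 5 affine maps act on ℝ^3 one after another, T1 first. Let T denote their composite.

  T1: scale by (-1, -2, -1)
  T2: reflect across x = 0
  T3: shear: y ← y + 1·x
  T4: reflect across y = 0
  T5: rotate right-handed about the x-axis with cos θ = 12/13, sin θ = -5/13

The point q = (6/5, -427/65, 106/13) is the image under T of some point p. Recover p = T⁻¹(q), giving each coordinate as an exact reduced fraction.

p = (6/5, -4, -5)

T1 = [-1 0 0 0; 0 -2 0 0; 0 0 -1 0; 0 0 0 1]
T2·T1 = [1 0 0 0; 0 -2 0 0; 0 0 -1 0; 0 0 0 1]
T3·…·T1 = [1 0 0 0; 1 -2 0 0; 0 0 -1 0; 0 0 0 1]
T4·…·T1 = [1 0 0 0; -1 2 0 0; 0 0 -1 0; 0 0 0 1]
T5·…·T1 = [1 0 0 0; -12/13 24/13 -5/13 0; 5/13 -10/13 -12/13 0; 0 0 0 1]
det M = -2; M⁻¹ = [1 0 0 0; 1/2 6/13 -5/26 0; 0 -5/13 -12/13 0; 0 0 0 1]
M⁻¹ · (6/5, -427/65, 106/13)ᵀ = (6/5, -4, -5)ᵀ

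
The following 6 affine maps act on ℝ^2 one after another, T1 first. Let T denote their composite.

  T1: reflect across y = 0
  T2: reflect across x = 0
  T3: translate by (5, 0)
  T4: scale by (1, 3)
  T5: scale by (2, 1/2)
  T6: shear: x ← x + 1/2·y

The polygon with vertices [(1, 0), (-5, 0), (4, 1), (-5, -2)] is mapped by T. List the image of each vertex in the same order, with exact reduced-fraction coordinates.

T1 reflect across y = 0: (1, 0) → (1, 0); (-5, 0) → (-5, 0); (4, 1) → (4, -1); (-5, -2) → (-5, 2)
T2 reflect across x = 0: (1, 0) → (-1, 0); (-5, 0) → (5, 0); (4, -1) → (-4, -1); (-5, 2) → (5, 2)
T3 translate by (5, 0): (-1, 0) → (4, 0); (5, 0) → (10, 0); (-4, -1) → (1, -1); (5, 2) → (10, 2)
T4 scale by (1, 3): (4, 0) → (4, 0); (10, 0) → (10, 0); (1, -1) → (1, -3); (10, 2) → (10, 6)
T5 scale by (2, 1/2): (4, 0) → (8, 0); (10, 0) → (20, 0); (1, -3) → (2, -3/2); (10, 6) → (20, 3)
T6 shear: x ← x + 1/2·y: (8, 0) → (8, 0); (20, 0) → (20, 0); (2, -3/2) → (5/4, -3/2); (20, 3) → (43/2, 3)

image vertices: (8, 0), (20, 0), (5/4, -3/2), (43/2, 3)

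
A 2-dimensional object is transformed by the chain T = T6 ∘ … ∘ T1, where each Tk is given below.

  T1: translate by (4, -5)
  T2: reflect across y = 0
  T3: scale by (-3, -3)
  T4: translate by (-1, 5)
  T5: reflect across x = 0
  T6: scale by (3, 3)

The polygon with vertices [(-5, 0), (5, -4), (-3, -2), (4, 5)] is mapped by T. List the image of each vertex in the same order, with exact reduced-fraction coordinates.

image vertices: (-6, -30), (84, -66), (12, -48), (75, 15)

T1 translate by (4, -5): (-5, 0) → (-1, -5); (5, -4) → (9, -9); (-3, -2) → (1, -7); (4, 5) → (8, 0)
T2 reflect across y = 0: (-1, -5) → (-1, 5); (9, -9) → (9, 9); (1, -7) → (1, 7); (8, 0) → (8, 0)
T3 scale by (-3, -3): (-1, 5) → (3, -15); (9, 9) → (-27, -27); (1, 7) → (-3, -21); (8, 0) → (-24, 0)
T4 translate by (-1, 5): (3, -15) → (2, -10); (-27, -27) → (-28, -22); (-3, -21) → (-4, -16); (-24, 0) → (-25, 5)
T5 reflect across x = 0: (2, -10) → (-2, -10); (-28, -22) → (28, -22); (-4, -16) → (4, -16); (-25, 5) → (25, 5)
T6 scale by (3, 3): (-2, -10) → (-6, -30); (28, -22) → (84, -66); (4, -16) → (12, -48); (25, 5) → (75, 15)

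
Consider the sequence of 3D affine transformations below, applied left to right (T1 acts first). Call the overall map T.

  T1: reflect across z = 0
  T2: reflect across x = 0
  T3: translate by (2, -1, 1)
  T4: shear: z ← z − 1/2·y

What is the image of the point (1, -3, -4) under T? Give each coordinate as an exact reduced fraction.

T1 reflect across z = 0: (1, -3, -4) → (1, -3, 4)
T2 reflect across x = 0: (1, -3, 4) → (-1, -3, 4)
T3 translate by (2, -1, 1): (-1, -3, 4) → (1, -4, 5)
T4 shear: z ← z − 1/2·y: (1, -4, 5) → (1, -4, 7)

T(p) = (1, -4, 7)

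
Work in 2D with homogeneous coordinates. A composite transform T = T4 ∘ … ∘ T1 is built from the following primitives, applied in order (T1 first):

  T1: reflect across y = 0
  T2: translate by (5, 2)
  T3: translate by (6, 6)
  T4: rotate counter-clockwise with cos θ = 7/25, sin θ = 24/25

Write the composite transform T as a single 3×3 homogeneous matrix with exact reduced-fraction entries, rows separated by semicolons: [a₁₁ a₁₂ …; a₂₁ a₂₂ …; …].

T = [7/25 24/25 -23/5; 24/25 -7/25 64/5; 0 0 1]

T1 = [1 0 0; 0 -1 0; 0 0 1]
T2·T1 = [1 0 5; 0 -1 2; 0 0 1]
T3·…·T1 = [1 0 11; 0 -1 8; 0 0 1]
T4·…·T1 = [7/25 24/25 -23/5; 24/25 -7/25 64/5; 0 0 1]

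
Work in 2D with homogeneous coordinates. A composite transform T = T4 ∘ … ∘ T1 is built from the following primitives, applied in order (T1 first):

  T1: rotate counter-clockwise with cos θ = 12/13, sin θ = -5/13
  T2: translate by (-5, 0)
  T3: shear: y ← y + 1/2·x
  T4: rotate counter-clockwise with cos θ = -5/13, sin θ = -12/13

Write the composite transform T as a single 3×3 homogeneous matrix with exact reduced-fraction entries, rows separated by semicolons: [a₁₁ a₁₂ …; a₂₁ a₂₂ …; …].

T1 = [12/13 5/13 0; -5/13 12/13 0; 0 0 1]
T2·T1 = [12/13 5/13 -5; -5/13 12/13 0; 0 0 1]
T3·…·T1 = [12/13 5/13 -5; 1/13 29/26 -5/2; 0 0 1]
T4·…·T1 = [-48/169 149/169 -5/13; -149/169 -265/338 145/26; 0 0 1]

T = [-48/169 149/169 -5/13; -149/169 -265/338 145/26; 0 0 1]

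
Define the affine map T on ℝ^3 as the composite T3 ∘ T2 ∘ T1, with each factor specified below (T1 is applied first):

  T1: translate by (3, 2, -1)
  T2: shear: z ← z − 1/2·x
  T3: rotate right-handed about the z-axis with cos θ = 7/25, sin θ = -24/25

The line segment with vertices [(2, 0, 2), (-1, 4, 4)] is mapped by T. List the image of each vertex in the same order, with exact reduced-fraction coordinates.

T1 translate by (3, 2, -1): (2, 0, 2) → (5, 2, 1); (-1, 4, 4) → (2, 6, 3)
T2 shear: z ← z − 1/2·x: (5, 2, 1) → (5, 2, -3/2); (2, 6, 3) → (2, 6, 2)
T3 rotate right-handed about the z-axis with cos θ = 7/25, sin θ = -24/25: (5, 2, -3/2) → (83/25, -106/25, -3/2); (2, 6, 2) → (158/25, -6/25, 2)

image vertices: (83/25, -106/25, -3/2), (158/25, -6/25, 2)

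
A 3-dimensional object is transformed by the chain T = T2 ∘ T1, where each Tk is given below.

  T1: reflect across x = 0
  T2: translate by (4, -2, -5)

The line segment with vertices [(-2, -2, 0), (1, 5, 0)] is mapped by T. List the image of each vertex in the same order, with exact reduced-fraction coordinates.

image vertices: (6, -4, -5), (3, 3, -5)

T1 reflect across x = 0: (-2, -2, 0) → (2, -2, 0); (1, 5, 0) → (-1, 5, 0)
T2 translate by (4, -2, -5): (2, -2, 0) → (6, -4, -5); (-1, 5, 0) → (3, 3, -5)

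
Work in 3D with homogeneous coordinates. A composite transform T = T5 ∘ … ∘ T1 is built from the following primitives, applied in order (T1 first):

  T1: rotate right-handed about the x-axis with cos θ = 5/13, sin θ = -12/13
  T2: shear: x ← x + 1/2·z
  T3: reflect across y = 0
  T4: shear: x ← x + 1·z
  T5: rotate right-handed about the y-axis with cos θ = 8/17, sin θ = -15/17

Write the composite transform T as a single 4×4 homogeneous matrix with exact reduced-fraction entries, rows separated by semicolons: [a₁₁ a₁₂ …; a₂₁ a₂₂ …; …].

T1 = [1 0 0 0; 0 5/13 12/13 0; 0 -12/13 5/13 0; 0 0 0 1]
T2·T1 = [1 -6/13 5/26 0; 0 5/13 12/13 0; 0 -12/13 5/13 0; 0 0 0 1]
T3·…·T1 = [1 -6/13 5/26 0; 0 -5/13 -12/13 0; 0 -12/13 5/13 0; 0 0 0 1]
T4·…·T1 = [1 -18/13 15/26 0; 0 -5/13 -12/13 0; 0 -12/13 5/13 0; 0 0 0 1]
T5·…·T1 = [8/17 36/221 -15/221 0; 0 -5/13 -12/13 0; 15/17 -366/221 305/442 0; 0 0 0 1]

T = [8/17 36/221 -15/221 0; 0 -5/13 -12/13 0; 15/17 -366/221 305/442 0; 0 0 0 1]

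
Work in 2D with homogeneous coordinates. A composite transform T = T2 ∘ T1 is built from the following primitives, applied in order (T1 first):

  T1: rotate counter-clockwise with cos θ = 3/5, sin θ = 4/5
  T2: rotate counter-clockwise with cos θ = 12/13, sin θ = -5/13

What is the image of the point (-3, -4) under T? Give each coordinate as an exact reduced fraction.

T1 rotate counter-clockwise with cos θ = 3/5, sin θ = 4/5: (-3, -4) → (7/5, -24/5)
T2 rotate counter-clockwise with cos θ = 12/13, sin θ = -5/13: (7/5, -24/5) → (-36/65, -323/65)

T(p) = (-36/65, -323/65)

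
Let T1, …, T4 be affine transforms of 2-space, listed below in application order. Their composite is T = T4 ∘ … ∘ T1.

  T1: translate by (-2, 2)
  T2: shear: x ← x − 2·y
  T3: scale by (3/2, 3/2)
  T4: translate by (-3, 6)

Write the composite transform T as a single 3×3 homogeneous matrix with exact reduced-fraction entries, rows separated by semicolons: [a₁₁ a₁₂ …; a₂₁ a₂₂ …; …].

T = [3/2 -3 -12; 0 3/2 9; 0 0 1]

T1 = [1 0 -2; 0 1 2; 0 0 1]
T2·T1 = [1 -2 -6; 0 1 2; 0 0 1]
T3·…·T1 = [3/2 -3 -9; 0 3/2 3; 0 0 1]
T4·…·T1 = [3/2 -3 -12; 0 3/2 9; 0 0 1]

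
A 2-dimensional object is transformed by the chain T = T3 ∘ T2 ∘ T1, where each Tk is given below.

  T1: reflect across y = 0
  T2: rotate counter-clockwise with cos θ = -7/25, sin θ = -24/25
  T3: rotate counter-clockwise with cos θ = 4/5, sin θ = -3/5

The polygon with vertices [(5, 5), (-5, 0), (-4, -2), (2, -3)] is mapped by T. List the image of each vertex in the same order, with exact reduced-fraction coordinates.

image vertices: (-7, 1), (4, 3), (22/5, 4/5), (1/5, -18/5)

T1 reflect across y = 0: (5, 5) → (5, -5); (-5, 0) → (-5, 0); (-4, -2) → (-4, 2); (2, -3) → (2, 3)
T2 rotate counter-clockwise with cos θ = -7/25, sin θ = -24/25: (5, -5) → (-31/5, -17/5); (-5, 0) → (7/5, 24/5); (-4, 2) → (76/25, 82/25); (2, 3) → (58/25, -69/25)
T3 rotate counter-clockwise with cos θ = 4/5, sin θ = -3/5: (-31/5, -17/5) → (-7, 1); (7/5, 24/5) → (4, 3); (76/25, 82/25) → (22/5, 4/5); (58/25, -69/25) → (1/5, -18/5)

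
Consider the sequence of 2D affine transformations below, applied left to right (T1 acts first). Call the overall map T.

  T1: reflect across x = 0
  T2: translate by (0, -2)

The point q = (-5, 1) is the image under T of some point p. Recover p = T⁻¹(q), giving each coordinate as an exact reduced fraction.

T1 = [-1 0 0; 0 1 0; 0 0 1]
T2·T1 = [-1 0 0; 0 1 -2; 0 0 1]
det M = -1; M⁻¹ = [-1 0 0; 0 1 2; 0 0 1]
M⁻¹ · (-5, 1)ᵀ = (5, 3)ᵀ

p = (5, 3)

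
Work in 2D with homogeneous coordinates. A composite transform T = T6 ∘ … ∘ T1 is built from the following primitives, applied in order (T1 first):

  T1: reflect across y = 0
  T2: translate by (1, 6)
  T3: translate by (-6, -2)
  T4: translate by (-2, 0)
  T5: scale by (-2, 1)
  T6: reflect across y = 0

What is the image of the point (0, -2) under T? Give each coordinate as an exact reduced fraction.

T(p) = (14, -6)

T1 reflect across y = 0: (0, -2) → (0, 2)
T2 translate by (1, 6): (0, 2) → (1, 8)
T3 translate by (-6, -2): (1, 8) → (-5, 6)
T4 translate by (-2, 0): (-5, 6) → (-7, 6)
T5 scale by (-2, 1): (-7, 6) → (14, 6)
T6 reflect across y = 0: (14, 6) → (14, -6)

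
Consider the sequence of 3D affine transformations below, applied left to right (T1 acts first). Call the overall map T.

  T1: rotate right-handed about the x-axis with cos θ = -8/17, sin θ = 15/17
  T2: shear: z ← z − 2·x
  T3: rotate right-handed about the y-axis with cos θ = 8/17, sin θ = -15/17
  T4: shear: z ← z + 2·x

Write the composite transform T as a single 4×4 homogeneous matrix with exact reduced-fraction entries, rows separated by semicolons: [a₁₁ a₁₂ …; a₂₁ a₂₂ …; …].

T = [38/17 -225/289 120/289 0; 0 -8/17 -15/17 0; 75/17 -330/289 176/289 0; 0 0 0 1]

T1 = [1 0 0 0; 0 -8/17 -15/17 0; 0 15/17 -8/17 0; 0 0 0 1]
T2·T1 = [1 0 0 0; 0 -8/17 -15/17 0; -2 15/17 -8/17 0; 0 0 0 1]
T3·…·T1 = [38/17 -225/289 120/289 0; 0 -8/17 -15/17 0; -1/17 120/289 -64/289 0; 0 0 0 1]
T4·…·T1 = [38/17 -225/289 120/289 0; 0 -8/17 -15/17 0; 75/17 -330/289 176/289 0; 0 0 0 1]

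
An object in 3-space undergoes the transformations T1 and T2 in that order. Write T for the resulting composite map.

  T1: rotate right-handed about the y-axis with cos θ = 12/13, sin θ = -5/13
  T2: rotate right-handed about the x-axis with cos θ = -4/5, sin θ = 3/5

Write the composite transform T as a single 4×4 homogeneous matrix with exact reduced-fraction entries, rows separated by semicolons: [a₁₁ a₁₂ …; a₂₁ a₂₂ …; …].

T = [12/13 0 -5/13 0; -3/13 -4/5 -36/65 0; -4/13 3/5 -48/65 0; 0 0 0 1]

T1 = [12/13 0 -5/13 0; 0 1 0 0; 5/13 0 12/13 0; 0 0 0 1]
T2·T1 = [12/13 0 -5/13 0; -3/13 -4/5 -36/65 0; -4/13 3/5 -48/65 0; 0 0 0 1]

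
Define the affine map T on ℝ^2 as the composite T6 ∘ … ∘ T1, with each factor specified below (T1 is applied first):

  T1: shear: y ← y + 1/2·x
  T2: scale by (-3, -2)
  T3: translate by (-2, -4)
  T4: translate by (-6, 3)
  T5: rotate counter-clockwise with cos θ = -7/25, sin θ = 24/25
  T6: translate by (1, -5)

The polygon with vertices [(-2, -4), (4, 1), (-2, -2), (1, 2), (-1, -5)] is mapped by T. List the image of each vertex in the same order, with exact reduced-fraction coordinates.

image vertices: (-177/25, -236/25), (333/25, -556/25), (-81/25, -208/25), (246/25, -347/25), (-36/5, -63/5)

T1 shear: y ← y + 1/2·x: (-2, -4) → (-2, -5); (4, 1) → (4, 3); (-2, -2) → (-2, -3); (1, 2) → (1, 5/2); (-1, -5) → (-1, -11/2)
T2 scale by (-3, -2): (-2, -5) → (6, 10); (4, 3) → (-12, -6); (-2, -3) → (6, 6); (1, 5/2) → (-3, -5); (-1, -11/2) → (3, 11)
T3 translate by (-2, -4): (6, 10) → (4, 6); (-12, -6) → (-14, -10); (6, 6) → (4, 2); (-3, -5) → (-5, -9); (3, 11) → (1, 7)
T4 translate by (-6, 3): (4, 6) → (-2, 9); (-14, -10) → (-20, -7); (4, 2) → (-2, 5); (-5, -9) → (-11, -6); (1, 7) → (-5, 10)
T5 rotate counter-clockwise with cos θ = -7/25, sin θ = 24/25: (-2, 9) → (-202/25, -111/25); (-20, -7) → (308/25, -431/25); (-2, 5) → (-106/25, -83/25); (-11, -6) → (221/25, -222/25); (-5, 10) → (-41/5, -38/5)
T6 translate by (1, -5): (-202/25, -111/25) → (-177/25, -236/25); (308/25, -431/25) → (333/25, -556/25); (-106/25, -83/25) → (-81/25, -208/25); (221/25, -222/25) → (246/25, -347/25); (-41/5, -38/5) → (-36/5, -63/5)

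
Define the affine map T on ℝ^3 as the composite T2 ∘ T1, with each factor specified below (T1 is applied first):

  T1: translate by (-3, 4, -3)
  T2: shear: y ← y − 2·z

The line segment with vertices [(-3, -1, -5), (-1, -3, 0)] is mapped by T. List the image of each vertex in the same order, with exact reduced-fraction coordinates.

image vertices: (-6, 19, -8), (-4, 7, -3)

T1 translate by (-3, 4, -3): (-3, -1, -5) → (-6, 3, -8); (-1, -3, 0) → (-4, 1, -3)
T2 shear: y ← y − 2·z: (-6, 3, -8) → (-6, 19, -8); (-4, 1, -3) → (-4, 7, -3)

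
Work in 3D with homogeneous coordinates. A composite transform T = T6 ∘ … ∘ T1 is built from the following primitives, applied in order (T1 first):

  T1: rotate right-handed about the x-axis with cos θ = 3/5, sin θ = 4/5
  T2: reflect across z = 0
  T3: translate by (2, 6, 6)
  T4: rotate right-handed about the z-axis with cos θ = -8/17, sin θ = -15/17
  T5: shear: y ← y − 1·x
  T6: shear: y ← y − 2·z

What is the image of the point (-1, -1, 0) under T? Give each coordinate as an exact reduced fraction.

T1 rotate right-handed about the x-axis with cos θ = 3/5, sin θ = 4/5: (-1, -1, 0) → (-1, -3/5, -4/5)
T2 reflect across z = 0: (-1, -3/5, -4/5) → (-1, -3/5, 4/5)
T3 translate by (2, 6, 6): (-1, -3/5, 4/5) → (1, 27/5, 34/5)
T4 rotate right-handed about the z-axis with cos θ = -8/17, sin θ = -15/17: (1, 27/5, 34/5) → (73/17, -291/85, 34/5)
T5 shear: y ← y − 1·x: (73/17, -291/85, 34/5) → (73/17, -656/85, 34/5)
T6 shear: y ← y − 2·z: (73/17, -656/85, 34/5) → (73/17, -1812/85, 34/5)

T(p) = (73/17, -1812/85, 34/5)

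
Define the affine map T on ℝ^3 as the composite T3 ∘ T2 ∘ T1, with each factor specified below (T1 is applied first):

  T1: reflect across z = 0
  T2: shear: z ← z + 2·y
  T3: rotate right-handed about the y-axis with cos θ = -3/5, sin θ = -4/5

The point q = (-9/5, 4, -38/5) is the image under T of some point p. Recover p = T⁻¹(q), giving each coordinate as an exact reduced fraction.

p = (-5, 4, 2)

T1 = [1 0 0 0; 0 1 0 0; 0 0 -1 0; 0 0 0 1]
T2·T1 = [1 0 0 0; 0 1 0 0; 0 2 -1 0; 0 0 0 1]
T3·…·T1 = [-3/5 -8/5 4/5 0; 0 1 0 0; 4/5 -6/5 3/5 0; 0 0 0 1]
det M = -1; M⁻¹ = [-3/5 0 4/5 0; 0 1 0 0; 4/5 2 3/5 0; 0 0 0 1]
M⁻¹ · (-9/5, 4, -38/5)ᵀ = (-5, 4, 2)ᵀ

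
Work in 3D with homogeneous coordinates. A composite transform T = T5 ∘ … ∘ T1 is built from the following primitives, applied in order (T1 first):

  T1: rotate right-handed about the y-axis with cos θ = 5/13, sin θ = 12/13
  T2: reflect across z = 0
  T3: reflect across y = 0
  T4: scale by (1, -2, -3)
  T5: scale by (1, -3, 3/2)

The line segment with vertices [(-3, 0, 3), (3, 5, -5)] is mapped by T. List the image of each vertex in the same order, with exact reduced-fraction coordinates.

T1 rotate right-handed about the y-axis with cos θ = 5/13, sin θ = 12/13: (-3, 0, 3) → (21/13, 0, 51/13); (3, 5, -5) → (-45/13, 5, -61/13)
T2 reflect across z = 0: (21/13, 0, 51/13) → (21/13, 0, -51/13); (-45/13, 5, -61/13) → (-45/13, 5, 61/13)
T3 reflect across y = 0: (21/13, 0, -51/13) → (21/13, 0, -51/13); (-45/13, 5, 61/13) → (-45/13, -5, 61/13)
T4 scale by (1, -2, -3): (21/13, 0, -51/13) → (21/13, 0, 153/13); (-45/13, -5, 61/13) → (-45/13, 10, -183/13)
T5 scale by (1, -3, 3/2): (21/13, 0, 153/13) → (21/13, 0, 459/26); (-45/13, 10, -183/13) → (-45/13, -30, -549/26)

image vertices: (21/13, 0, 459/26), (-45/13, -30, -549/26)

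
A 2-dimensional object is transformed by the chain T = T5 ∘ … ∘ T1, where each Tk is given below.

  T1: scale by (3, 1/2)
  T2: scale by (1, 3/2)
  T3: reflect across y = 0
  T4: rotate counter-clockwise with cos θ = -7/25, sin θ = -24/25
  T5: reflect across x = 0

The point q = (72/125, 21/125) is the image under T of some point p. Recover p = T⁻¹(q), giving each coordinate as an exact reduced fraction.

p = (0, 4/5)

T1 = [3 0 0; 0 1/2 0; 0 0 1]
T2·T1 = [3 0 0; 0 3/4 0; 0 0 1]
T3·…·T1 = [3 0 0; 0 -3/4 0; 0 0 1]
T4·…·T1 = [-21/25 -18/25 0; -72/25 21/100 0; 0 0 1]
T5·…·T1 = [21/25 18/25 0; -72/25 21/100 0; 0 0 1]
det M = 9/4; M⁻¹ = [7/75 -8/25 0; 32/25 28/75 0; 0 0 1]
M⁻¹ · (72/125, 21/125)ᵀ = (0, 4/5)ᵀ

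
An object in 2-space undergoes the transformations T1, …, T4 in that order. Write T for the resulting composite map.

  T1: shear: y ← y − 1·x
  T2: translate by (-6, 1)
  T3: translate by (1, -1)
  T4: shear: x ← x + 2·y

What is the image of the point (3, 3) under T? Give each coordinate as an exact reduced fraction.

T1 shear: y ← y − 1·x: (3, 3) → (3, 0)
T2 translate by (-6, 1): (3, 0) → (-3, 1)
T3 translate by (1, -1): (-3, 1) → (-2, 0)
T4 shear: x ← x + 2·y: (-2, 0) → (-2, 0)

T(p) = (-2, 0)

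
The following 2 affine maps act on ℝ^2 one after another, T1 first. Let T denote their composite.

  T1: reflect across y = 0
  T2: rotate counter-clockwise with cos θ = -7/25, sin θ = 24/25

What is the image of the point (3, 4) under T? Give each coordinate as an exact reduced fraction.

T(p) = (3, 4)

T1 reflect across y = 0: (3, 4) → (3, -4)
T2 rotate counter-clockwise with cos θ = -7/25, sin θ = 24/25: (3, -4) → (3, 4)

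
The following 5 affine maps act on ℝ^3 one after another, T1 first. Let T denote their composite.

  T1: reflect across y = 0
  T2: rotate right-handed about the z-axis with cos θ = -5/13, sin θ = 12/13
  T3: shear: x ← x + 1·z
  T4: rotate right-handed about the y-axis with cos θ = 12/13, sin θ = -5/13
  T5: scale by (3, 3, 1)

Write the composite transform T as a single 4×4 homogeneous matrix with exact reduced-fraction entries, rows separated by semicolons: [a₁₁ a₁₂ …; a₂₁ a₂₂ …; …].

T = [-180/169 432/169 21/13 0; 36/13 15/13 0 0; -25/169 60/169 17/13 0; 0 0 0 1]

T1 = [1 0 0 0; 0 -1 0 0; 0 0 1 0; 0 0 0 1]
T2·T1 = [-5/13 12/13 0 0; 12/13 5/13 0 0; 0 0 1 0; 0 0 0 1]
T3·…·T1 = [-5/13 12/13 1 0; 12/13 5/13 0 0; 0 0 1 0; 0 0 0 1]
T4·…·T1 = [-60/169 144/169 7/13 0; 12/13 5/13 0 0; -25/169 60/169 17/13 0; 0 0 0 1]
T5·…·T1 = [-180/169 432/169 21/13 0; 36/13 15/13 0 0; -25/169 60/169 17/13 0; 0 0 0 1]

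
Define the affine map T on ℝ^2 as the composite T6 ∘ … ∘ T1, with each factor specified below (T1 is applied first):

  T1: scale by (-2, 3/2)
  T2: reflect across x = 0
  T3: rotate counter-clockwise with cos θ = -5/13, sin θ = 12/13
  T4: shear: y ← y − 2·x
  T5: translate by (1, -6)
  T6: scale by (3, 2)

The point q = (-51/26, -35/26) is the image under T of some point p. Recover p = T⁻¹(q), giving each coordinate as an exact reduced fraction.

p = (5/4, 1/2)

T1 = [-2 0 0; 0 3/2 0; 0 0 1]
T2·T1 = [2 0 0; 0 3/2 0; 0 0 1]
T3·…·T1 = [-10/13 -18/13 0; 24/13 -15/26 0; 0 0 1]
T4·…·T1 = [-10/13 -18/13 0; 44/13 57/26 0; 0 0 1]
T5·…·T1 = [-10/13 -18/13 1; 44/13 57/26 -6; 0 0 1]
T6·…·T1 = [-30/13 -54/13 3; 88/13 57/13 -12; 0 0 1]
det M = 18; M⁻¹ = [19/78 3/13 53/26; -44/117 -5/39 -16/39; 0 0 1]
M⁻¹ · (-51/26, -35/26)ᵀ = (5/4, 1/2)ᵀ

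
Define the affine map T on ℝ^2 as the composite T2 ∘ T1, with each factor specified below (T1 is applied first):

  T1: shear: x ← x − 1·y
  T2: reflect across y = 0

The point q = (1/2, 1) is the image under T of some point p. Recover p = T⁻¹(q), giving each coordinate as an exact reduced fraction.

p = (-1/2, -1)

T1 = [1 -1 0; 0 1 0; 0 0 1]
T2·T1 = [1 -1 0; 0 -1 0; 0 0 1]
det M = -1; M⁻¹ = [1 -1 0; 0 -1 0; 0 0 1]
M⁻¹ · (1/2, 1)ᵀ = (-1/2, -1)ᵀ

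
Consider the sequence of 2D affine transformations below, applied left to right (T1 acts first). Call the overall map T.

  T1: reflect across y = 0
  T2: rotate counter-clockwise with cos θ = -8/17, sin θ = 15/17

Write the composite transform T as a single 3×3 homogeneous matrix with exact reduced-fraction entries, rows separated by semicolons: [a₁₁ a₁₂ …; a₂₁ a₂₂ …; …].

T = [-8/17 15/17 0; 15/17 8/17 0; 0 0 1]

T1 = [1 0 0; 0 -1 0; 0 0 1]
T2·T1 = [-8/17 15/17 0; 15/17 8/17 0; 0 0 1]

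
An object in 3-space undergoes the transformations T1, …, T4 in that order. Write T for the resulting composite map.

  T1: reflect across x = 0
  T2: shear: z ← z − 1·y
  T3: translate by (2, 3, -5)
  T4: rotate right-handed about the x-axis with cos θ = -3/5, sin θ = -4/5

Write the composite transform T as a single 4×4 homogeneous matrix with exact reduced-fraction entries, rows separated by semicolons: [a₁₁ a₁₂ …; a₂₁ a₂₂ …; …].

T = [-1 0 0 2; 0 -7/5 4/5 -29/5; 0 -1/5 -3/5 3/5; 0 0 0 1]

T1 = [-1 0 0 0; 0 1 0 0; 0 0 1 0; 0 0 0 1]
T2·T1 = [-1 0 0 0; 0 1 0 0; 0 -1 1 0; 0 0 0 1]
T3·…·T1 = [-1 0 0 2; 0 1 0 3; 0 -1 1 -5; 0 0 0 1]
T4·…·T1 = [-1 0 0 2; 0 -7/5 4/5 -29/5; 0 -1/5 -3/5 3/5; 0 0 0 1]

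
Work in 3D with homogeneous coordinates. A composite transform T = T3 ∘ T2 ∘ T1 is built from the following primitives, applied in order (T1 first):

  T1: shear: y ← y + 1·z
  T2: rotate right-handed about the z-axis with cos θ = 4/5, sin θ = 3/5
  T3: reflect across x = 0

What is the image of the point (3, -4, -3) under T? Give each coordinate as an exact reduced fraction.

T(p) = (-33/5, -19/5, -3)

T1 shear: y ← y + 1·z: (3, -4, -3) → (3, -7, -3)
T2 rotate right-handed about the z-axis with cos θ = 4/5, sin θ = 3/5: (3, -7, -3) → (33/5, -19/5, -3)
T3 reflect across x = 0: (33/5, -19/5, -3) → (-33/5, -19/5, -3)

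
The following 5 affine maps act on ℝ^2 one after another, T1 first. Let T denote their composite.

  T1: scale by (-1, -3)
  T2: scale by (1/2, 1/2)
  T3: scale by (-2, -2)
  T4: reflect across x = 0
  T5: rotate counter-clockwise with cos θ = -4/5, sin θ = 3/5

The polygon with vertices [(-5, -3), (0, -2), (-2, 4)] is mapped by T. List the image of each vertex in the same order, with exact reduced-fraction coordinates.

image vertices: (7/5, 51/5), (18/5, 24/5), (-44/5, -42/5)

T1 scale by (-1, -3): (-5, -3) → (5, 9); (0, -2) → (0, 6); (-2, 4) → (2, -12)
T2 scale by (1/2, 1/2): (5, 9) → (5/2, 9/2); (0, 6) → (0, 3); (2, -12) → (1, -6)
T3 scale by (-2, -2): (5/2, 9/2) → (-5, -9); (0, 3) → (0, -6); (1, -6) → (-2, 12)
T4 reflect across x = 0: (-5, -9) → (5, -9); (0, -6) → (0, -6); (-2, 12) → (2, 12)
T5 rotate counter-clockwise with cos θ = -4/5, sin θ = 3/5: (5, -9) → (7/5, 51/5); (0, -6) → (18/5, 24/5); (2, 12) → (-44/5, -42/5)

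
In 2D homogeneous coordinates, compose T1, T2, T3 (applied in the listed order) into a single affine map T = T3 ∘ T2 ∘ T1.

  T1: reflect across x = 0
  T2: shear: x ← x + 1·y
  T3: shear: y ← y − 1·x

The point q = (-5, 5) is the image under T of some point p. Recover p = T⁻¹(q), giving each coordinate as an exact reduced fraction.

p = (5, 0)

T1 = [-1 0 0; 0 1 0; 0 0 1]
T2·T1 = [-1 1 0; 0 1 0; 0 0 1]
T3·…·T1 = [-1 1 0; 1 0 0; 0 0 1]
det M = -1; M⁻¹ = [0 1 0; 1 1 0; 0 0 1]
M⁻¹ · (-5, 5)ᵀ = (5, 0)ᵀ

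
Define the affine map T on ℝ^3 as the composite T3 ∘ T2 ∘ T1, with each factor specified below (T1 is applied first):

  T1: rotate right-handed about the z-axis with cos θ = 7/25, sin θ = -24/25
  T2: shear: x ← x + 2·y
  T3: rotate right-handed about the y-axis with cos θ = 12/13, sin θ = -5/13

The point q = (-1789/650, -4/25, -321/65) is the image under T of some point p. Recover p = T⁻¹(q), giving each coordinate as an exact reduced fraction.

p = (-1, -4, -7/2)

T1 = [7/25 24/25 0 0; -24/25 7/25 0 0; 0 0 1 0; 0 0 0 1]
T2·T1 = [-41/25 38/25 0 0; -24/25 7/25 0 0; 0 0 1 0; 0 0 0 1]
T3·…·T1 = [-492/325 456/325 -5/13 0; -24/25 7/25 0 0; -41/65 38/65 12/13 0; 0 0 0 1]
det M = 1; M⁻¹ = [84/325 -38/25 7/65 0; 288/325 -41/25 24/65 0; -5/13 0 12/13 0; 0 0 0 1]
M⁻¹ · (-1789/650, -4/25, -321/65)ᵀ = (-1, -4, -7/2)ᵀ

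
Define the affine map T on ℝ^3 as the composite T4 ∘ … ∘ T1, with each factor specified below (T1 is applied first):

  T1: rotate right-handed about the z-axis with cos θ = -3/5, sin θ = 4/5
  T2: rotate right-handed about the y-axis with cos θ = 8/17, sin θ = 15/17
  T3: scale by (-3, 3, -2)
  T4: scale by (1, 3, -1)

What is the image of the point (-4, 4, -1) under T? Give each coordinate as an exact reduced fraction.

T1 rotate right-handed about the z-axis with cos θ = -3/5, sin θ = 4/5: (-4, 4, -1) → (-4/5, -28/5, -1)
T2 rotate right-handed about the y-axis with cos θ = 8/17, sin θ = 15/17: (-4/5, -28/5, -1) → (-107/85, -28/5, 4/17)
T3 scale by (-3, 3, -2): (-107/85, -28/5, 4/17) → (321/85, -84/5, -8/17)
T4 scale by (1, 3, -1): (321/85, -84/5, -8/17) → (321/85, -252/5, 8/17)

T(p) = (321/85, -252/5, 8/17)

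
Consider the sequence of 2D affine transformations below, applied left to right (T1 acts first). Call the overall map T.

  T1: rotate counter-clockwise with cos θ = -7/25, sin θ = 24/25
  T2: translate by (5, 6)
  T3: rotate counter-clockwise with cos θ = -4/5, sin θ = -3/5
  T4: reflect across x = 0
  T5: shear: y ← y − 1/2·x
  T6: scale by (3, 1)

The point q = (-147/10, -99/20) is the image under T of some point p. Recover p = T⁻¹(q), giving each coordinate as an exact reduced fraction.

T1 = [-7/25 -24/25 0; 24/25 -7/25 0; 0 0 1]
T2·T1 = [-7/25 -24/25 5; 24/25 -7/25 6; 0 0 1]
T3·…·T1 = [4/5 3/5 -2/5; -3/5 4/5 -39/5; 0 0 1]
T4·…·T1 = [-4/5 -3/5 2/5; -3/5 4/5 -39/5; 0 0 1]
T5·…·T1 = [-4/5 -3/5 2/5; -1/5 11/10 -8; 0 0 1]
T6·…·T1 = [-12/5 -9/5 6/5; -1/5 11/10 -8; 0 0 1]
det M = -3; M⁻¹ = [-11/30 -3/5 -109/25; -1/15 4/5 162/25; 0 0 1]
M⁻¹ · (-147/10, -99/20)ᵀ = (4, 7/2)ᵀ

p = (4, 7/2)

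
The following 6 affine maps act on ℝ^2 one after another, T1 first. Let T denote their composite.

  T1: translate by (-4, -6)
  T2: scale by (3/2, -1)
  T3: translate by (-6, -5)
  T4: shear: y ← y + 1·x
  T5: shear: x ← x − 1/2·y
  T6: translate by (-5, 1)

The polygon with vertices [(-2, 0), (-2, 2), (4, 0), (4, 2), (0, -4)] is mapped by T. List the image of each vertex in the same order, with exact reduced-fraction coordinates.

T1 translate by (-4, -6): (-2, 0) → (-6, -6); (-2, 2) → (-6, -4); (4, 0) → (0, -6); (4, 2) → (0, -4); (0, -4) → (-4, -10)
T2 scale by (3/2, -1): (-6, -6) → (-9, 6); (-6, -4) → (-9, 4); (0, -6) → (0, 6); (0, -4) → (0, 4); (-4, -10) → (-6, 10)
T3 translate by (-6, -5): (-9, 6) → (-15, 1); (-9, 4) → (-15, -1); (0, 6) → (-6, 1); (0, 4) → (-6, -1); (-6, 10) → (-12, 5)
T4 shear: y ← y + 1·x: (-15, 1) → (-15, -14); (-15, -1) → (-15, -16); (-6, 1) → (-6, -5); (-6, -1) → (-6, -7); (-12, 5) → (-12, -7)
T5 shear: x ← x − 1/2·y: (-15, -14) → (-8, -14); (-15, -16) → (-7, -16); (-6, -5) → (-7/2, -5); (-6, -7) → (-5/2, -7); (-12, -7) → (-17/2, -7)
T6 translate by (-5, 1): (-8, -14) → (-13, -13); (-7, -16) → (-12, -15); (-7/2, -5) → (-17/2, -4); (-5/2, -7) → (-15/2, -6); (-17/2, -7) → (-27/2, -6)

image vertices: (-13, -13), (-12, -15), (-17/2, -4), (-15/2, -6), (-27/2, -6)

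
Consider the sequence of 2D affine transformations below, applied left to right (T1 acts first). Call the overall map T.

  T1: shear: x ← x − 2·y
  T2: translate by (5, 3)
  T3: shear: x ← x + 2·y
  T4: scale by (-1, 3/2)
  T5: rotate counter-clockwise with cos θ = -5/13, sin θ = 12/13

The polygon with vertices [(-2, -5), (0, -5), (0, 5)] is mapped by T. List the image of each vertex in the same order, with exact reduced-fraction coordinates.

image vertices: (81/13, -93/13), (7, -9), (-89/13, -192/13)

T1 shear: x ← x − 2·y: (-2, -5) → (8, -5); (0, -5) → (10, -5); (0, 5) → (-10, 5)
T2 translate by (5, 3): (8, -5) → (13, -2); (10, -5) → (15, -2); (-10, 5) → (-5, 8)
T3 shear: x ← x + 2·y: (13, -2) → (9, -2); (15, -2) → (11, -2); (-5, 8) → (11, 8)
T4 scale by (-1, 3/2): (9, -2) → (-9, -3); (11, -2) → (-11, -3); (11, 8) → (-11, 12)
T5 rotate counter-clockwise with cos θ = -5/13, sin θ = 12/13: (-9, -3) → (81/13, -93/13); (-11, -3) → (7, -9); (-11, 12) → (-89/13, -192/13)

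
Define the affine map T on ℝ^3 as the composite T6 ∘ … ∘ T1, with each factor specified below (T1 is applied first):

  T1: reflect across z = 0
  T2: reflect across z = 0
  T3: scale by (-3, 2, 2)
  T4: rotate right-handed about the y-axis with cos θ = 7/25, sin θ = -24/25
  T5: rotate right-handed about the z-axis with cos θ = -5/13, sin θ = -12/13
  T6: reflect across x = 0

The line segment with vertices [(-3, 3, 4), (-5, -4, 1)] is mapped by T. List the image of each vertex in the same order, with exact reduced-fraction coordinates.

T1 reflect across z = 0: (-3, 3, 4) → (-3, 3, -4); (-5, -4, 1) → (-5, -4, -1)
T2 reflect across z = 0: (-3, 3, -4) → (-3, 3, 4); (-5, -4, -1) → (-5, -4, 1)
T3 scale by (-3, 2, 2): (-3, 3, 4) → (9, 6, 8); (-5, -4, 1) → (15, -8, 2)
T4 rotate right-handed about the y-axis with cos θ = 7/25, sin θ = -24/25: (9, 6, 8) → (-129/25, 6, 272/25); (15, -8, 2) → (57/25, -8, 374/25)
T5 rotate right-handed about the z-axis with cos θ = -5/13, sin θ = -12/13: (-129/25, 6, 272/25) → (489/65, 798/325, 272/25); (57/25, -8, 374/25) → (-537/65, 316/325, 374/25)
T6 reflect across x = 0: (489/65, 798/325, 272/25) → (-489/65, 798/325, 272/25); (-537/65, 316/325, 374/25) → (537/65, 316/325, 374/25)

image vertices: (-489/65, 798/325, 272/25), (537/65, 316/325, 374/25)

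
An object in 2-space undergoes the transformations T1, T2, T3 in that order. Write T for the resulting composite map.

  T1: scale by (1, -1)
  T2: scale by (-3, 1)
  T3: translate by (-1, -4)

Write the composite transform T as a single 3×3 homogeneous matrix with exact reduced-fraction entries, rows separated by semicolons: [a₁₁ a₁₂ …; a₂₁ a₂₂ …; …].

T1 = [1 0 0; 0 -1 0; 0 0 1]
T2·T1 = [-3 0 0; 0 -1 0; 0 0 1]
T3·…·T1 = [-3 0 -1; 0 -1 -4; 0 0 1]

T = [-3 0 -1; 0 -1 -4; 0 0 1]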